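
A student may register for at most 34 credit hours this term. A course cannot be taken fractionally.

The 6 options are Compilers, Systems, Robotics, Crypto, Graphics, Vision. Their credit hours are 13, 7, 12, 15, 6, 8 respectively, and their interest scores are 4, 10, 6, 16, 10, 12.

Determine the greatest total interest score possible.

38

Systems + Crypto + Vision: credit hours 7 + 15 + 8 = 30 ≤ 34, interest score 10 + 16 + 12 = 38.
Systems + Robotics + Graphics + Vision: credit hours 7 + 12 + 6 + 8 = 33 ≤ 34, interest score 10 + 6 + 10 + 12 = 38.
Crypto + Graphics + Vision: credit hours 15 + 6 + 8 = 29 ≤ 34, interest score 16 + 10 + 12 = 38.
The maximum interest score is 38; one optimal choice is Crypto, Graphics, and Vision.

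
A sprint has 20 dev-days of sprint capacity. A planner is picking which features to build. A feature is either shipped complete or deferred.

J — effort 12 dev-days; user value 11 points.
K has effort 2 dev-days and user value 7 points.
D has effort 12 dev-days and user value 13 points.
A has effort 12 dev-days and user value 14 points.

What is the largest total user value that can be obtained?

This is a 0-1 knapsack instance.
K + A: effort 2 + 12 = 14 ≤ 20, user value 7 + 14 = 21.
K + D: effort 2 + 12 = 14 ≤ 20, user value 7 + 13 = 20.
Best is K and A with total user value 21.

21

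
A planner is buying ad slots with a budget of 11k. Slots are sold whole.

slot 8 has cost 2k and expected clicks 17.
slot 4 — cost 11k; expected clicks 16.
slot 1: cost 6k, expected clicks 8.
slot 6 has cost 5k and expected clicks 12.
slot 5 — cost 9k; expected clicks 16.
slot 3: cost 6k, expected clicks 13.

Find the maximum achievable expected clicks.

Allowing fractional choices, the relaxed optimum would be about 37.7, but ad slots are indivisible.
slot 8 + slot 5: cost 2 + 9 = 11 ≤ 11, expected clicks 17 + 16 = 33.
slot 8 + slot 3: cost 2 + 6 = 8 ≤ 11, expected clicks 17 + 13 = 30.
Best is slot 8 and slot 5 with total expected clicks 33.

33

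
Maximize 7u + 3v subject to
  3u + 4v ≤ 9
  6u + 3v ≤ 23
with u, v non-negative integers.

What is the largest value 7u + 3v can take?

(u,v)=(3,0): 3·3+4·0=9≤9, 6·3+3·0=18≤23, objective 21.
(u,v)=(2,0): 3·2+4·0=6≤9, 6·2+3·0=12≤23, objective 14.
Maximum is 21 at (u,v)=(3,0).

21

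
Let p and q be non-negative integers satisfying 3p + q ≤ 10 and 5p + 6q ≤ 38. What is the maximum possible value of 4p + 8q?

(p,q)=(0,6): 3·0+1·6=6≤10, 5·0+6·6=36≤38, objective 48.
(p,q)=(1,5): 3·1+1·5=8≤10, 5·1+6·5=35≤38, objective 44.
(p,q)=(0,5): 3·0+1·5=5≤10, 5·0+6·5=30≤38, objective 40.
No feasible integer point exceeds 48.

48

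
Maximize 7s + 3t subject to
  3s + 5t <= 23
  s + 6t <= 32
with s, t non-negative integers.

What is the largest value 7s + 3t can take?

The continuous relaxation peaks at (7.67, 0) with value 53.67; rounding to a feasible lattice point costs some objective.
(s,t)=(7,0): 3·7+5·0=21≤23, 1·7+6·0=7≤32, objective 49.
(s,t)=(6,1): 3·6+5·1=23≤23, 1·6+6·1=12≤32, objective 45.
(s,t)=(6,0): 3·6+5·0=18≤23, 1·6+6·0=6≤32, objective 42.
No feasible integer point exceeds 49.

49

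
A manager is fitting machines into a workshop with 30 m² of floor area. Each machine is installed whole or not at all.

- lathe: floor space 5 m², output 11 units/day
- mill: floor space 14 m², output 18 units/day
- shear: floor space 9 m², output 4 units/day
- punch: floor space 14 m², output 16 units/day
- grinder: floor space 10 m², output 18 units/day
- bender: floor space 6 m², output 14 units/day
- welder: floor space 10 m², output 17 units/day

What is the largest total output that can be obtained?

Allowing fractional choices, the relaxed optimum would be about 58.3, but machines are indivisible.
mill + grinder + bender: floor space 14 + 10 + 6 = 30 ≤ 30, output 18 + 18 + 14 = 50.
grinder + bender + welder: floor space 10 + 6 + 10 = 26 ≤ 30, output 18 + 14 + 17 = 49.
Best is mill, grinder, and bender with total output 50.

50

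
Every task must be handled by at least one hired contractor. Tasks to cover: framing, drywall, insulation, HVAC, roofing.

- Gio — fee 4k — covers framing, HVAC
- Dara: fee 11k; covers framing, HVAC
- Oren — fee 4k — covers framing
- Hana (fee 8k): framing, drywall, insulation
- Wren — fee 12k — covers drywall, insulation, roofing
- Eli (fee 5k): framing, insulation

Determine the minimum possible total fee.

16

This is a weighted set-cover instance.
The greedy cost-per-new-task heuristic would pick Gio, Hana, and Wren for 24, but a cheaper cover exists.
Choose Gio and Wren: together they cover framing, drywall, insulation, HVAC, roofing — every task.
Total fee: 4 + 12 = 16.
No cover costs less than 16.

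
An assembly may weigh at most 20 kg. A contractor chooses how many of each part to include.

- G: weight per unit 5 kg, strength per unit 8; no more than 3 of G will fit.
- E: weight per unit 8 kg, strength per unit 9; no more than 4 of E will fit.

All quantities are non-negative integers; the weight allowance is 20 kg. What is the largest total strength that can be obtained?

Take 2×G and 1×E: weight 18 ≤ 20, strength 2·8 + 1·9 = 25.
No other integer combination yields more.

25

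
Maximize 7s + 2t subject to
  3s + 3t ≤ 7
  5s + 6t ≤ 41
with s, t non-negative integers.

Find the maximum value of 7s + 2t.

(s,t)=(2,0) is feasible, giving 14.
(s,t)=(1,1) is feasible, giving 9.
(s,t)=(1,0) is feasible, giving 7.
No feasible integer point exceeds 14.

14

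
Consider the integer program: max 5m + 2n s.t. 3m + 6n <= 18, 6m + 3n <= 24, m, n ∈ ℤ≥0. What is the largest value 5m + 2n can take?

(m,n)=(4,0) is feasible, giving 20.
(m,n)=(3,1) is feasible, giving 17.
(m,n)=(3,0) is feasible, giving 15.
No feasible integer point exceeds 20.

20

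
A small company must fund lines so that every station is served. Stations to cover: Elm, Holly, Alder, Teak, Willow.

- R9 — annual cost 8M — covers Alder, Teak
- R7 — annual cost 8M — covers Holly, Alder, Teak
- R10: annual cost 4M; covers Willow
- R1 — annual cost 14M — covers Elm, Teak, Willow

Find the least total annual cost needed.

The greedy cost-per-new-station heuristic would pick R7, R10, and R1 for 26, but a cheaper cover exists.
Choose R7 and R1: together they cover Elm, Holly, Alder, Teak, Willow — every station.
Total annual cost: 8 + 14 = 22.
No cover costs less than 22.

22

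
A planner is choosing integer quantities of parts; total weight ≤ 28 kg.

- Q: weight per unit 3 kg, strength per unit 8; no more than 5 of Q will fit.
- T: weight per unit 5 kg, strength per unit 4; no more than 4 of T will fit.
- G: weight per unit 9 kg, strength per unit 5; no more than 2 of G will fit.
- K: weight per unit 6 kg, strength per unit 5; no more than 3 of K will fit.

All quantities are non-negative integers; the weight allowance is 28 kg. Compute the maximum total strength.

5×Q and 2×K: weight 27 ≤ 28, strength 5·8 + 2·5 = 50.
5×Q, 1×T, and 1×K: weight 26 ≤ 28, strength 5·8 + 1·4 + 1·5 = 49.
Best is 50.

50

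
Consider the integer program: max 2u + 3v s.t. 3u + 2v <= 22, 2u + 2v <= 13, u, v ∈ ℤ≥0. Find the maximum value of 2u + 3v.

18

(u,v)=(0,6): 3·0+2·6=12≤22, 2·0+2·6=12≤13, objective 18.
(u,v)=(1,5): 3·1+2·5=13≤22, 2·1+2·5=12≤13, objective 17.
(u,v)=(0,5): 3·0+2·5=10≤22, 2·0+2·5=10≤13, objective 15.
Maximum is 18 at (u,v)=(0,6).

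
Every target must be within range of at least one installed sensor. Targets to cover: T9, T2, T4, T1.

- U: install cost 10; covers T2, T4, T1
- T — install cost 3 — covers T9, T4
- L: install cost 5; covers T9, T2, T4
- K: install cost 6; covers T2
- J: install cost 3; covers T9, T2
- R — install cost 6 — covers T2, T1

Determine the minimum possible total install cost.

9

This is an integer covering problem.
Choose T and R: together they cover T9, T2, T4, T1 — every target.
Total install cost: 3 + 6 = 9.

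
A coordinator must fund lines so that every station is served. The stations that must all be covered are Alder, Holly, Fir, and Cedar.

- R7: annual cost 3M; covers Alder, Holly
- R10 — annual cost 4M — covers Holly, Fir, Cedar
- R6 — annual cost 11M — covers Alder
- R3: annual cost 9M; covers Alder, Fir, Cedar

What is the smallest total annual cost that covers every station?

Choose R7 and R10: together they cover Alder, Holly, Fir, Cedar — every station.
Total annual cost: 3 + 4 = 7.

7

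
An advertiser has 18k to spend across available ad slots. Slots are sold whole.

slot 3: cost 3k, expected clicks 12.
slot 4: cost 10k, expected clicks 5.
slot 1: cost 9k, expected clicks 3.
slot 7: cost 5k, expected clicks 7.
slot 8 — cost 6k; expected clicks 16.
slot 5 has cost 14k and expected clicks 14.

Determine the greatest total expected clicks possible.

35

This is an integer program with binary decision variables.
Take slot 3, slot 7, and slot 8: cost 3 + 5 + 6 = 14 ≤ 18, expected clicks 12 + 7 + 16 = 35.
No other feasible combination does better.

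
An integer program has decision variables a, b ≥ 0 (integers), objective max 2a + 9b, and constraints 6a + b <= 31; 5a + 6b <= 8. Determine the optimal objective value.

(a,b)=(0,1): 6·0+1·1=1≤31, 5·0+6·1=6≤8, objective 9.
(a,b)=(1,0): 6·1+1·0=6≤31, 5·1+6·0=5≤8, objective 2.
(a,b)=(0,0): 6·0+1·0=0≤31, 5·0+6·0=0≤8, objective 0.
Maximum is 9 at (a,b)=(0,1).

9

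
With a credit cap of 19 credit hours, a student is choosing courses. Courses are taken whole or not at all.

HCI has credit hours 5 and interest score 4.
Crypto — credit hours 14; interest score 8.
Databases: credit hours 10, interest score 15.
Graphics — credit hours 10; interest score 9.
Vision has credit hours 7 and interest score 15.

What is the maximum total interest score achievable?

30

This is a 0-1 knapsack instance.
Take Databases and Vision: credit hours 10 + 7 = 17 ≤ 19, interest score 15 + 15 = 30.
No other feasible combination does better.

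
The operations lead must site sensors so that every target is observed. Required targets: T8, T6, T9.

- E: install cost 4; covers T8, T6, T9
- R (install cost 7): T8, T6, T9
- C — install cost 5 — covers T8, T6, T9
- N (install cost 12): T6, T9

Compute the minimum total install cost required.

4

E alone covers T8, T6, T9 — every target.
Total install cost: 4.
No cover costs less than 4.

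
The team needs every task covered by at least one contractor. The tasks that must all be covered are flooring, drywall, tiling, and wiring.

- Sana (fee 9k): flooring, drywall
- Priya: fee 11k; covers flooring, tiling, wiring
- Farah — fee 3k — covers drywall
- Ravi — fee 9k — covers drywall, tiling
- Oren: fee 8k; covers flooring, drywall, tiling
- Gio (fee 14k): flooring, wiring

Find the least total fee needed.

The greedy cost-per-new-task heuristic would pick Oren and Priya for 19, but a cheaper cover exists.
Choose Priya and Farah: together they cover flooring, drywall, tiling, wiring — every task.
Total fee: 11 + 3 = 14.
No cover costs less than 14.

14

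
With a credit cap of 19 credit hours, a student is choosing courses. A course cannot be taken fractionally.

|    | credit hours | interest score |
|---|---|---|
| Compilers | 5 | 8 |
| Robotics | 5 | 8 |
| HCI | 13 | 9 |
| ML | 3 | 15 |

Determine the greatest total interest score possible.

31

This is an integer program with binary decision variables.
Compilers + Robotics + ML: credit hours 5 + 5 + 3 = 13 ≤ 19, interest score 8 + 8 + 15 = 31.
HCI + ML: credit hours 13 + 3 = 16 ≤ 19, interest score 9 + 15 = 24.
Compilers + ML: credit hours 5 + 3 = 8 ≤ 19, interest score 8 + 15 = 23.
Best is Compilers, Robotics, and ML with total interest score 31.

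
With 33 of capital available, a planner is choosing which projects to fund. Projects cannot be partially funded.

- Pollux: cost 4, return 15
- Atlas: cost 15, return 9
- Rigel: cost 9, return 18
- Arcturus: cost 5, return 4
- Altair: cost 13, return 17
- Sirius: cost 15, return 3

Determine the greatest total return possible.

Take Pollux, Rigel, Arcturus, and Altair: cost 4 + 9 + 5 + 13 = 31 ≤ 33, return 15 + 18 + 4 + 17 = 54.
No other feasible combination does better.

54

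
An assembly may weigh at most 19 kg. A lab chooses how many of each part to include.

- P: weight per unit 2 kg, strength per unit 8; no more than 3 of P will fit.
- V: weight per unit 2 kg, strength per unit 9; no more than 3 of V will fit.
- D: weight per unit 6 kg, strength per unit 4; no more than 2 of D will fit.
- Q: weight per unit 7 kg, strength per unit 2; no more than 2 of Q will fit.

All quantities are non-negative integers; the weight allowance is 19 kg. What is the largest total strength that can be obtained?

55

3×P, 3×V, and 1×Q: weight 19 ≤ 19, strength 3·8 + 3·9 + 1·2 = 53.
3×P, 3×V, and 1×D: weight 18 ≤ 19, strength 3·8 + 3·9 + 1·4 = 55.
Best is 55.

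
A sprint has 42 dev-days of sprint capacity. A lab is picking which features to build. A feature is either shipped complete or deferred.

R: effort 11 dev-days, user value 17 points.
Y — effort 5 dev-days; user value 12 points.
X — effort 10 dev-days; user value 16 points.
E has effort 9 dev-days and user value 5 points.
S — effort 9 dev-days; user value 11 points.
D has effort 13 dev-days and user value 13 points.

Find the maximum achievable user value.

58

Allowing fractional choices, the relaxed optimum would be about 63.0, but features are indivisible.
R + Y + S + D: effort 11 + 5 + 9 + 13 = 38 ≤ 42, user value 17 + 12 + 11 + 13 = 53.
R + Y + X + D: effort 11 + 5 + 10 + 13 = 39 ≤ 42, user value 17 + 12 + 16 + 13 = 58.
R + Y + X + S: effort 11 + 5 + 10 + 9 = 35 ≤ 42, user value 17 + 12 + 16 + 11 = 56.
Best is R, Y, X, and D with total user value 58.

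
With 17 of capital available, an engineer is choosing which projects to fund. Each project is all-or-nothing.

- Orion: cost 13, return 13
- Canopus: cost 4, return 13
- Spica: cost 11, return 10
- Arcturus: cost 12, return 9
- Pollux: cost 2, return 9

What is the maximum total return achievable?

32

Take Canopus, Spica, and Pollux: cost 4 + 11 + 2 = 17 ≤ 17, return 13 + 10 + 9 = 32.
No other feasible combination does better.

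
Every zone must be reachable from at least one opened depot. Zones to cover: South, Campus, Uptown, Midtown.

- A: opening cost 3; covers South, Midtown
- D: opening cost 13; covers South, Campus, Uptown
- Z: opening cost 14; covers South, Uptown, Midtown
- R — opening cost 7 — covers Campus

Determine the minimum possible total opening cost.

This is an integer covering problem.
Choose A and D: together they cover South, Campus, Uptown, Midtown — every zone.
Total opening cost: 3 + 13 = 16.
No cover costs less than 16.

16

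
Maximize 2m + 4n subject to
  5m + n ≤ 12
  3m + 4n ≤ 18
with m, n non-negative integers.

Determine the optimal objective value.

The continuous relaxation peaks at (0, 4.5) with value 18.00; rounding to a feasible lattice point costs some objective.
(m,n)=(0,4) is feasible, giving 16.
(m,n)=(1,3) is feasible, giving 14.
(m,n)=(0,3) is feasible, giving 12.
No feasible integer point exceeds 16.

16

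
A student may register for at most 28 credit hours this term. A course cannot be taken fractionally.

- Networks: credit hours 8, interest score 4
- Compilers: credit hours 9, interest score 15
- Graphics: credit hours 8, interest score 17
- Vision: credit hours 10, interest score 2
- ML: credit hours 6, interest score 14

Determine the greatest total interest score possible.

Take Compilers, Graphics, and ML: credit hours 9 + 8 + 6 = 23 ≤ 28, interest score 15 + 17 + 14 = 46.
No other feasible combination does better.

46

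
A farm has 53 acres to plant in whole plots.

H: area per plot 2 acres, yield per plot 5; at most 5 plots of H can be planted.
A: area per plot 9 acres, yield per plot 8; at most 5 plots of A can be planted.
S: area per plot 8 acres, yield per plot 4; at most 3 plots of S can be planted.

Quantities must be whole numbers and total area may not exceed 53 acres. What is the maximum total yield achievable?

60

H has the best ratio (5/2); taking only H gives at most 5×5 = 25 (stopped by the supply cap of 5).
Mixing does better — 4×H and 5×A: area 53 ≤ 53, yield 4·5 + 5·8 = 60.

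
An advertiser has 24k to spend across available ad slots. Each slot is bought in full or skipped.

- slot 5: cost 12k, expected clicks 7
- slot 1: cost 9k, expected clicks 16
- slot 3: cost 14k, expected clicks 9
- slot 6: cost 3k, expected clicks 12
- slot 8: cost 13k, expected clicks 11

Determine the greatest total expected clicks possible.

35

This is a 0-1 knapsack instance.
slot 5 + slot 1 + slot 6: cost 12 + 9 + 3 = 24 ≤ 24, expected clicks 7 + 16 + 12 = 35.
slot 1 + slot 6: cost 9 + 3 = 12 ≤ 24, expected clicks 16 + 12 = 28.
Best is slot 5, slot 1, and slot 6 with total expected clicks 35.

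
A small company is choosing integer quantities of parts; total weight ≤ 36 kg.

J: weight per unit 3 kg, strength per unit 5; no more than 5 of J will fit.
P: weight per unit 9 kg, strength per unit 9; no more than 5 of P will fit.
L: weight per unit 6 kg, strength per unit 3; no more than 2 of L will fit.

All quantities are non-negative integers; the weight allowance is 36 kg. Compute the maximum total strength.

43

J has the best ratio (5/3); taking only J gives at most 5×5 = 25 (stopped by the supply cap of 5).
Mixing does better — 5×J and 2×P: weight 33 ≤ 36, strength 5·5 + 2·9 = 43.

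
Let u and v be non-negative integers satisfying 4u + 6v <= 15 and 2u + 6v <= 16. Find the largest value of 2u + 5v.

The continuous relaxation peaks at (0, 2.5) with value 12.50; rounding to a feasible lattice point costs some objective.
(u,v)=(0,2): 4·0+6·2=12≤15, 2·0+6·2=12≤16, objective 10.
(u,v)=(1,1): 4·1+6·1=10≤15, 2·1+6·1=8≤16, objective 7.
(u,v)=(0,1): 4·0+6·1=6≤15, 2·0+6·1=6≤16, objective 5.
Maximum is 10 at (u,v)=(0,2).

10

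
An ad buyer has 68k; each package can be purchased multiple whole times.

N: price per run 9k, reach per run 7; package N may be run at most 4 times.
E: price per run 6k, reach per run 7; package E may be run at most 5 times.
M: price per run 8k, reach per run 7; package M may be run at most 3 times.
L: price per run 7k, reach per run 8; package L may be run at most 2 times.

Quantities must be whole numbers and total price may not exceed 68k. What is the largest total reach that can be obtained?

72

E has the best ratio (7/6); taking only E gives at most 5×7 = 35 (stopped by the supply cap of 5).
Mixing does better — 5×E, 3×M, and 2×L: price 68 ≤ 68, reach 5·7 + 3·7 + 2·8 = 72.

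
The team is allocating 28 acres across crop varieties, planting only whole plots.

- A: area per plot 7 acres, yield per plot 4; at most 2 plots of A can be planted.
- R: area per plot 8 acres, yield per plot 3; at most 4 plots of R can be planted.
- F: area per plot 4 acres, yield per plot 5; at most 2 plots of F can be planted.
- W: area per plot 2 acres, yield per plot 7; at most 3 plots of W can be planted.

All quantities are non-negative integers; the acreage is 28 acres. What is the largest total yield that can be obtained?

39

This is a bounded integer knapsack.
Take 2×A, 2×F, and 3×W: area 28 ≤ 28, yield 2·4 + 2·5 + 3·7 = 39.
W has the best ratio (7/2) and is taken to its limit of 3; remaining capacity is filled optimally with the others.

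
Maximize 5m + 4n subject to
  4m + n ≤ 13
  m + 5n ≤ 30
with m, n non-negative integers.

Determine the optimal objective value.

30

Relaxing integrality, the LP optimum is 31.74 at (m,n) = (1.84, 5.63), which is not an integer point.
(m,n)=(2,5): 4·2+1·5=13≤13, 1·2+5·5=27≤30, objective 30.
(m,n)=(2,4): 4·2+1·4=12≤13, 1·2+5·4=22≤30, objective 26.
(m,n)=(1,5): 4·1+1·5=9≤13, 1·1+5·5=26≤30, objective 25.
Maximum is 30 at (m,n)=(2,5).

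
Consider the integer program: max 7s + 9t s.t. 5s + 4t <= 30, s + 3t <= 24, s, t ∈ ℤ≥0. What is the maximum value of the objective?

63

The continuous relaxation peaks at (0, 7.5) with value 67.50; rounding to a feasible lattice point costs some objective.
(s,t)=(0,7): 5·0+4·7=28≤30, 1·0+3·7=21≤24, objective 63.
(s,t)=(1,6): 5·1+4·6=29≤30, 1·1+3·6=19≤24, objective 61.
(s,t)=(0,6): 5·0+4·6=24≤30, 1·0+3·6=18≤24, objective 54.
No feasible integer point exceeds 63.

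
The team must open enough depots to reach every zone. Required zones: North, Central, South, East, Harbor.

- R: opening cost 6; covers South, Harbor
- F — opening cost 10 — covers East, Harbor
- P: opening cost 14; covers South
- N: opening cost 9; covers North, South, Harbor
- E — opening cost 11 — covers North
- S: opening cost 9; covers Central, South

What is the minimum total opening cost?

28

The greedy cost-per-new-zone heuristic would pick R, N, S, and F for 34, but a cheaper cover exists.
Choose F, N, and S: together they cover North, Central, South, East, Harbor — every zone.
Total opening cost: 10 + 9 + 9 = 28.
No cover costs less than 28.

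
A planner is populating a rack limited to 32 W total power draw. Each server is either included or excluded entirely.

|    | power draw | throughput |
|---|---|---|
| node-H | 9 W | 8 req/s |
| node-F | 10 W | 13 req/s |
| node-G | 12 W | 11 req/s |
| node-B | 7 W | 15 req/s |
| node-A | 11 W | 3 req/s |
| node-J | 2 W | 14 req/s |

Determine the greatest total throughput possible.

53

Take node-F, node-G, node-B, and node-J: power draw 10 + 12 + 7 + 2 = 31 ≤ 32, throughput 13 + 11 + 15 + 14 = 53.
No other feasible combination does better.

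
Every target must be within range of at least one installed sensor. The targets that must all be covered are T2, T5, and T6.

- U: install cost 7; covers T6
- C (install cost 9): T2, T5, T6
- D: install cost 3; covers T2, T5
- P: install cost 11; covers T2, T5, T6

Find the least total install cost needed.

The greedy cost-per-new-target heuristic would pick D and U for 10, but a cheaper cover exists.
C alone covers T2, T5, T6 — every target.
Total install cost: 9.
No cover costs less than 9.

9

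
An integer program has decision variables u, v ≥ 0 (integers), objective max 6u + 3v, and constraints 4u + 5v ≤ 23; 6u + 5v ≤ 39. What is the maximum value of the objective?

30

Relaxing integrality, the LP optimum is 34.50 at (u,v) = (5.75, 0), which is not an integer point.
(u,v)=(5,0) is feasible, giving 30.
(u,v)=(4,1) is feasible, giving 27.
(u,v)=(4,0) is feasible, giving 24.
Maximum is 30 at (u,v)=(5,0).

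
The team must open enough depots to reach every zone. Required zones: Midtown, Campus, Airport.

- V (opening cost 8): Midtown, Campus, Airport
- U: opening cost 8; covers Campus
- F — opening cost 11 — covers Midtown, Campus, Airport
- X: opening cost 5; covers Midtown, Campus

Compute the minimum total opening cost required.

The greedy cost-per-new-zone heuristic would pick X and V for 13, but a cheaper cover exists.
V alone covers Midtown, Campus, Airport — every zone.
Total opening cost: 8.
No cover costs less than 8.

8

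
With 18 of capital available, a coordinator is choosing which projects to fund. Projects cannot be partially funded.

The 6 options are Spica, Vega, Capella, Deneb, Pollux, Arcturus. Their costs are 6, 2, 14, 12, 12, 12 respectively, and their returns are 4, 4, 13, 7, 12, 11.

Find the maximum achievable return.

This is a 0-1 knapsack instance.
Take Vega and Capella: cost 2 + 14 = 16 ≤ 18, return 4 + 13 = 17.
No other feasible combination does better.

17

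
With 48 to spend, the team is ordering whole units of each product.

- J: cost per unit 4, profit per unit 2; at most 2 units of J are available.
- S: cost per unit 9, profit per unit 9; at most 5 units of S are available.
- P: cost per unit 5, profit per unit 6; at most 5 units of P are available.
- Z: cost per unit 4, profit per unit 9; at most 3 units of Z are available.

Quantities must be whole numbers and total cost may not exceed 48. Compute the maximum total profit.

This is a bounded integer knapsack.
1×S, 5×P, and 3×Z: cost 46 ≤ 48, profit 1·9 + 5·6 + 3·9 = 66.
2×S, 3×P, and 3×Z: cost 45 ≤ 48, profit 2·9 + 3·6 + 3·9 = 63.
Best is 66.

66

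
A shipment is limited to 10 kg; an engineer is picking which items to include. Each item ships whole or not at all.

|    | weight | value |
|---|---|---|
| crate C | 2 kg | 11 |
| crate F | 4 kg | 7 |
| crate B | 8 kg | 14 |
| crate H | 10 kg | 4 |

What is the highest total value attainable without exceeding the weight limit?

25

Treat it as a binary knapsack problem.
crate C + crate B: weight 2 + 8 = 10 ≤ 10, value 11 + 14 = 25.
crate C + crate F: weight 2 + 4 = 6 ≤ 10, value 11 + 7 = 18.
Best is crate C and crate B with total value 25.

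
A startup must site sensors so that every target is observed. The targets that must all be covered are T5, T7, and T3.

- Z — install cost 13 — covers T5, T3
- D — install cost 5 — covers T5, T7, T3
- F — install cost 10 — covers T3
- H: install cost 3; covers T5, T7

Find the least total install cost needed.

5

This is an integer covering problem.
The greedy cost-per-new-target heuristic would pick H and D for 8, but a cheaper cover exists.
D alone covers T5, T7, T3 — every target.
Total install cost: 5.
No cover costs less than 5.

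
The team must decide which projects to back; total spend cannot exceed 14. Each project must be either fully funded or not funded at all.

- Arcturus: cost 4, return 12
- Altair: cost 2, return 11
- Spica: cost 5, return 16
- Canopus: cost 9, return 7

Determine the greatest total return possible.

39

This is an integer program with binary decision variables.
Allowing fractional choices, the relaxed optimum would be about 41.3, but projects are indivisible.
Arcturus + Altair + Spica: cost 4 + 2 + 5 = 11 ≤ 14, return 12 + 11 + 16 = 39.
Arcturus + Spica: cost 4 + 5 = 9 ≤ 14, return 12 + 16 = 28.
Altair + Spica: cost 2 + 5 = 7 ≤ 14, return 11 + 16 = 27.
Best is Arcturus, Altair, and Spica with total return 39.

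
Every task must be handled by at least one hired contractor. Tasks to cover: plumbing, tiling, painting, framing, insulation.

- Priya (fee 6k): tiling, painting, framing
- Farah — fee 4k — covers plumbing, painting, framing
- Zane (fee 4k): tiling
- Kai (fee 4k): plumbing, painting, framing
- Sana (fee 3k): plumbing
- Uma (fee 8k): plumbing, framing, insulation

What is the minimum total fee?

Choose Priya and Uma: together they cover plumbing, tiling, painting, framing, insulation — every task.
Total fee: 6 + 8 = 14.

14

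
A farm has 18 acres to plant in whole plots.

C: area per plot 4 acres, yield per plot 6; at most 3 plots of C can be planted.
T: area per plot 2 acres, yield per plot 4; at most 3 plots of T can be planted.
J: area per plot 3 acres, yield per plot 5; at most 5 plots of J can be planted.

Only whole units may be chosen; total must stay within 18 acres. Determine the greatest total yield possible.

32

3×T and 4×J: area 18 ≤ 18, yield 3·4 + 4·5 = 32.
1×C, 1×T, and 4×J: area 18 ≤ 18, yield 1·6 + 1·4 + 4·5 = 30.
Best is 32.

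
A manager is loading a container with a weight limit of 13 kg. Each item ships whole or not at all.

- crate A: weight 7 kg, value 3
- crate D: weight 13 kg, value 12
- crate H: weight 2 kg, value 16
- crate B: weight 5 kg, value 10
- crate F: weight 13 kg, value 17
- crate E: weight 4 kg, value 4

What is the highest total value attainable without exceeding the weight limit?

30

Take crate H, crate B, and crate E: weight 2 + 5 + 4 = 11 ≤ 13, value 16 + 10 + 4 = 30.
No other feasible combination does better.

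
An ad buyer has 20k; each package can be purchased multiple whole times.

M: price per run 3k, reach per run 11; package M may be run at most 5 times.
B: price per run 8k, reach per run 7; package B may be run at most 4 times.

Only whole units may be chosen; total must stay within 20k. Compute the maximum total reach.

55

4×M and 1×B: price 20 ≤ 20, reach 4·11 + 1·7 = 51.
5×M: price 15 ≤ 20, reach 5·11 = 55.
Best is 55.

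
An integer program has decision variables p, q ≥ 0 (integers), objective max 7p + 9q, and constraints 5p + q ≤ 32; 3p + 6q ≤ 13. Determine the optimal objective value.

28

(p,q)=(4,0): 5·4+1·0=20≤32, 3·4+6·0=12≤13, objective 28.
(p,q)=(3,0): 5·3+1·0=15≤32, 3·3+6·0=9≤13, objective 21.
No feasible integer point exceeds 28.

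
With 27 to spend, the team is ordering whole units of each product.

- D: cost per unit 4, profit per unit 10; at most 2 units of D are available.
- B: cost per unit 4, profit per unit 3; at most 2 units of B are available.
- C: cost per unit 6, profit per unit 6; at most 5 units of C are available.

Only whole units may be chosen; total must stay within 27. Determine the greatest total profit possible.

2×D and 3×C: cost 26 ≤ 27, profit 2·10 + 3·6 = 38.
2×D, 1×B, and 2×C: cost 24 ≤ 27, profit 2·10 + 1·3 + 2·6 = 35.
Best is 38.

38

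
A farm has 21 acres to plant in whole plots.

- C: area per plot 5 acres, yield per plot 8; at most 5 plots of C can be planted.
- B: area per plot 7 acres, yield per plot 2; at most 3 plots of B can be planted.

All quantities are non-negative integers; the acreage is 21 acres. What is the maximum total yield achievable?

Take 4×C: area 20 ≤ 21, yield 4·8 = 32.
No other integer combination yields more.

32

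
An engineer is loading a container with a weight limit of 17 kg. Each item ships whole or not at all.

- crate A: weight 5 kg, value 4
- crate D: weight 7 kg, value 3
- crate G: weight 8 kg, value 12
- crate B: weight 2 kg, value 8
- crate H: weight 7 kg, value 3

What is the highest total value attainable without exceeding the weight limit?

24

Allowing fractional choices, the relaxed optimum would be about 24.9, but items are indivisible.
crate A + crate G + crate B: weight 5 + 8 + 2 = 15 ≤ 17, value 4 + 12 + 8 = 24.
crate D + crate G + crate B: weight 7 + 8 + 2 = 17 ≤ 17, value 3 + 12 + 8 = 23.
Best is crate A, crate G, and crate B with total value 24.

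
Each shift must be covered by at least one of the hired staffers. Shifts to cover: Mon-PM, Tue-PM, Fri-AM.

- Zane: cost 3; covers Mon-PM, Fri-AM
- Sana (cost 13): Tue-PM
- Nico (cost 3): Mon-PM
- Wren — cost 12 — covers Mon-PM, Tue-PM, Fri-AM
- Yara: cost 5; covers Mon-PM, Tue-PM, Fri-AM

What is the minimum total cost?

This is a weighted set-cover instance.
The greedy cost-per-new-shift heuristic would pick Zane and Yara for 8, but a cheaper cover exists.
Yara alone covers Mon-PM, Tue-PM, Fri-AM — every shift.
Total cost: 5.
No cover costs less than 5.

5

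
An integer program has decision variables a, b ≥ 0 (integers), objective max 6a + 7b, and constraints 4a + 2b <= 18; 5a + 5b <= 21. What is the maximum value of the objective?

The continuous relaxation peaks at (0, 4.2) with value 29.40; rounding to a feasible lattice point costs some objective.
(a,b)=(0,4) is feasible, giving 28.
(a,b)=(1,3) is feasible, giving 27.
No feasible integer point exceeds 28.

28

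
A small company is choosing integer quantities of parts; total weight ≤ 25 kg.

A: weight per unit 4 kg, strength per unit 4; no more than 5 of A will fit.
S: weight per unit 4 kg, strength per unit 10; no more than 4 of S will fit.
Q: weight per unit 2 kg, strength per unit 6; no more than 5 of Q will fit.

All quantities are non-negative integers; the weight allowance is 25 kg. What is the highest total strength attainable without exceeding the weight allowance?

This is a bounded integer knapsack.
Q has the best ratio (6/2); taking only Q gives at most 5×6 = 30 (stopped by the supply cap of 5).
Mixing does better — 4×S and 4×Q: weight 24 ≤ 25, strength 4·10 + 4·6 = 64.

64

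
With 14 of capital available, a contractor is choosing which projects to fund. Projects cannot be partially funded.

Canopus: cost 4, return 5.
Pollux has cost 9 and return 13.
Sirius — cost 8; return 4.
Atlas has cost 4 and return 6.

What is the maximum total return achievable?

Take Pollux and Atlas: cost 9 + 4 = 13 ≤ 14, return 13 + 6 = 19.
No other feasible combination does better.

19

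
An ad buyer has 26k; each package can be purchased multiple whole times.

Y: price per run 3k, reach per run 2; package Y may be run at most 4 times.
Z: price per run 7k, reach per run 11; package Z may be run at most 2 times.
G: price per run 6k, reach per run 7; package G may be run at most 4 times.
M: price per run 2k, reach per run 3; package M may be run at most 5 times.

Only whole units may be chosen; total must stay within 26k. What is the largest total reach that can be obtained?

38

2×Z and 5×M: price 24 ≤ 26, reach 2·11 + 5·3 = 37.
2×Z, 1×G, and 3×M: price 26 ≤ 26, reach 2·11 + 1·7 + 3·3 = 38.
Best is 38.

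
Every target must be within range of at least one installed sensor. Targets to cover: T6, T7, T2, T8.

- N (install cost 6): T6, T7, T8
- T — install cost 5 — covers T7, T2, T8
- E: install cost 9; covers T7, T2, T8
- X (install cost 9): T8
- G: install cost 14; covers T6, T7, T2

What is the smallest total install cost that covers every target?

Choose N and T: together they cover T6, T7, T2, T8 — every target.
Total install cost: 6 + 5 = 11.
No cover costs less than 11.

11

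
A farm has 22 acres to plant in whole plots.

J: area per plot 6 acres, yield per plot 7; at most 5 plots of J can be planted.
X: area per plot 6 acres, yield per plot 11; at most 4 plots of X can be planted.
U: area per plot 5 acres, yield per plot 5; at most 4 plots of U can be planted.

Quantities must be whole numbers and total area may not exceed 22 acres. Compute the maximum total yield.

Take 3×X: area 18 ≤ 22, yield 3·11 = 33.
No other integer combination yields more.

33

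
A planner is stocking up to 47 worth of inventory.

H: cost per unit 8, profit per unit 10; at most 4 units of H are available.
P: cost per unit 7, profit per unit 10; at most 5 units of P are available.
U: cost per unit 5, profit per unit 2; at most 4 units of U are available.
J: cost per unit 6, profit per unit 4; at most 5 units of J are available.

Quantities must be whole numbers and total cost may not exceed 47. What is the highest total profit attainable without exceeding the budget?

60

1×H and 5×P: cost 43 ≤ 47, profit 1·10 + 5·10 = 60.
2×H and 4×P: cost 44 ≤ 47, profit 2·10 + 4·10 = 60.
Best is 60.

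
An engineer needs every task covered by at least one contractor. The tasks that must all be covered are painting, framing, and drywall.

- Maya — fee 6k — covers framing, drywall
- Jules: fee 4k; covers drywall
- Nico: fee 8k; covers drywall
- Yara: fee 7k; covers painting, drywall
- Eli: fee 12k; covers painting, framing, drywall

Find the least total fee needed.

The greedy cost-per-new-task heuristic would pick Maya and Yara for 13, but a cheaper cover exists.
Eli alone covers painting, framing, drywall — every task.
Total fee: 12.
No cover costs less than 12.

12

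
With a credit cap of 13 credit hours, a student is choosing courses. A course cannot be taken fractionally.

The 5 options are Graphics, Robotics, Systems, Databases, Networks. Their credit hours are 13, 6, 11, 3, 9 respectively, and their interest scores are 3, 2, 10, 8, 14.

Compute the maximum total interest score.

22

Databases + Networks: credit hours 3 + 9 = 12 ≤ 13, interest score 8 + 14 = 22.
Networks: credit hours 9 ≤ 13, interest score 14.
Best is Databases and Networks with total interest score 22.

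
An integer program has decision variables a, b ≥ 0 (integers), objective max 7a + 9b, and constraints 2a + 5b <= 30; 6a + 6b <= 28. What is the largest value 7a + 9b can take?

36

The continuous relaxation peaks at (0, 4.67) with value 42.00; rounding to a feasible lattice point costs some objective.
(a,b)=(0,4): 2·0+5·4=20≤30, 6·0+6·4=24≤28, objective 36.
(a,b)=(1,3): 2·1+5·3=17≤30, 6·1+6·3=24≤28, objective 34.
(a,b)=(0,3): 2·0+5·3=15≤30, 6·0+6·3=18≤28, objective 27.
No feasible integer point exceeds 36.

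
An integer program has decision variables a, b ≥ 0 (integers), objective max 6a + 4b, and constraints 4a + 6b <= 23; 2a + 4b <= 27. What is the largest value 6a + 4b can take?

30

The continuous relaxation peaks at (5.75, 0) with value 34.50; rounding to a feasible lattice point costs some objective.
(a,b)=(5,0) is feasible, giving 30.
(a,b)=(4,1) is feasible, giving 28.
(a,b)=(4,0) is feasible, giving 24.
No feasible integer point exceeds 30.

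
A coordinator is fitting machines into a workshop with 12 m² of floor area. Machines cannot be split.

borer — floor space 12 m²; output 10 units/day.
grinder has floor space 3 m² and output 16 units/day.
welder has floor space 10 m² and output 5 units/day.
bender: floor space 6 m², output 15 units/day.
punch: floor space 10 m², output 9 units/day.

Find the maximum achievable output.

Allowing fractional choices, the relaxed optimum would be about 33.7, but machines are indivisible.
grinder: floor space 3 ≤ 12, output 16.
grinder + bender: floor space 3 + 6 = 9 ≤ 12, output 16 + 15 = 31.
Best is grinder and bender with total output 31.

31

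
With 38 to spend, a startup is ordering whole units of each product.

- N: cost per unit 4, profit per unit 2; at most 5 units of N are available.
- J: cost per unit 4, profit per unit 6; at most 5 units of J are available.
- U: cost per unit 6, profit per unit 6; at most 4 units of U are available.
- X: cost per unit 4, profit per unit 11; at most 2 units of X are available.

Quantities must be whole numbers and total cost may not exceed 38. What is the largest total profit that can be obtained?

60

3×J, 3×U, and 2×X: cost 38 ≤ 38, profit 3·6 + 3·6 + 2·11 = 58.
1×N, 5×J, 1×U, and 2×X: cost 38 ≤ 38, profit 1·2 + 5·6 + 1·6 + 2·11 = 60.
Best is 60.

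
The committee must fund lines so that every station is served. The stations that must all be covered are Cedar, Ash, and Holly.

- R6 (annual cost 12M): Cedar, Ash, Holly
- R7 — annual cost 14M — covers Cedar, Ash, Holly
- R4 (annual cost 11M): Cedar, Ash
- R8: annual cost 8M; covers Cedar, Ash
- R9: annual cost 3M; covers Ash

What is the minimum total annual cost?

R6 alone covers Cedar, Ash, Holly — every station.
Total annual cost: 12.

12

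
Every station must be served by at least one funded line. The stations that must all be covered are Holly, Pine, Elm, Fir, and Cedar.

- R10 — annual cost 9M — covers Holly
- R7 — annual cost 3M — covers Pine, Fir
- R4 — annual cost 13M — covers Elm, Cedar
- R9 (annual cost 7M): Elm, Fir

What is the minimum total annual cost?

Choose R10, R7, and R4: together they cover Holly, Pine, Elm, Fir, Cedar — every station.
Total annual cost: 9 + 3 + 13 = 25.

25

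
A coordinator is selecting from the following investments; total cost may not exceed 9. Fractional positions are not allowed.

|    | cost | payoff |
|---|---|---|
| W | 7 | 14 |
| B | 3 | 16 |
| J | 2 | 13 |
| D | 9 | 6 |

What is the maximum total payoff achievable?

B + J: cost 3 + 2 = 5 ≤ 9, payoff 16 + 13 = 29.
B: cost 3 ≤ 9, payoff 16.
W + J: cost 7 + 2 = 9 ≤ 9, payoff 14 + 13 = 27.
Best is B and J with total payoff 29.

29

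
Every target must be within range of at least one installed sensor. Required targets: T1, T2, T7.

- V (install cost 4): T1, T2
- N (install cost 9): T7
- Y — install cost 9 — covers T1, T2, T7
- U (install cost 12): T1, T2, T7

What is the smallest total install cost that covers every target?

The greedy cost-per-new-target heuristic would pick V and N for 13, but a cheaper cover exists.
Y alone covers T1, T2, T7 — every target.
Total install cost: 9.
No cover costs less than 9.

9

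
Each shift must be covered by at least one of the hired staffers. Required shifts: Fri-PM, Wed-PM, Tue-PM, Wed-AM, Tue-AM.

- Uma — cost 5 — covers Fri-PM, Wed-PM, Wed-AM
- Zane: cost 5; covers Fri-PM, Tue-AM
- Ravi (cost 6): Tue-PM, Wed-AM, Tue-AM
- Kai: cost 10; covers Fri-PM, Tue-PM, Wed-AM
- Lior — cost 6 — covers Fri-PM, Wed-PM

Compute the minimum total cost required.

Choose Uma and Ravi: together they cover Fri-PM, Wed-PM, Tue-PM, Wed-AM, Tue-AM — every shift.
Total cost: 5 + 6 = 11.
No cover costs less than 11.

11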